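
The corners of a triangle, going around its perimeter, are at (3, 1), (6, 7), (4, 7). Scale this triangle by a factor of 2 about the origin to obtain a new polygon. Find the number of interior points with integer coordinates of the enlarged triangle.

The shoelace formula gives twice the area as |(3·7 − 6·1) + (6·7 − 4·7) + (4·1 − 3·7)| = 12, so the area is 6.
Along each edge there are gcd(|Δx|,|Δy|)+1 lattice points, so counting each shared vertex once the boundary has gcd(3,6) + gcd(2,0) + gcd(1,6) = 3+2+1 = 6.
Scaling by 2 multiplies the area by 2² = 4 (so the new area is 24) and multiplies the boundary lattice-point count by 2, giving 12.
By Pick's theorem, the interior count of the dilated polygon is 24 − 12/2 + 1 = 19.

19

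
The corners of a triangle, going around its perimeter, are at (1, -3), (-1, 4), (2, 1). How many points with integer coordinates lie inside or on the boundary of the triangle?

By the shoelace formula, twice the signed area is |[1·4 − (-1)·(-3)] + [(-1)·1 − 2·4] + [2·(-3) − 1·1]| = 15, so the area is 15/2.
The number of boundary lattice points is Σ gcd(|Δx|,|Δy|) = gcd(2,7) + gcd(3,3) + gcd(1,4) = 1+3+1 = 5.
Pick's theorem gives I = A − B/2 + 1 = 15/2 − 5/2 + 1 = 6, so the closed region contains I + B = 6 + 5 = 11 lattice points.

11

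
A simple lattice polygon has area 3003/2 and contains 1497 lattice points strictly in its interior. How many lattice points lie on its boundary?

11

Pick's theorem gives A = I + B/2 − 1, so B = 2(A − I + 1) = 2(3003/2 − 1497 + 1) = 11.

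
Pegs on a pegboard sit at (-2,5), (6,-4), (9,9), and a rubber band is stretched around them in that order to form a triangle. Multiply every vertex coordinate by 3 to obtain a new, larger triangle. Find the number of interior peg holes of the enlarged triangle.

The shoelace formula gives twice the area as |[(-2)·(-4) − 6·5] + [6·9 − 9·(-4)] + [9·5 − (-2)·9]| = 131, so the area is 65.5.
Summing gcd(|Δx|,|Δy|) over the edges gives the boundary count: gcd(8,9) + gcd(3,13) + gcd(11,4) = 1+1+1 = 3.
Scaling by 3 multiplies the area by 3² = 9 (so the new area is 589.5) and multiplies the boundary lattice-point count by 3, giving 9.
By Pick's theorem, the interior count of the dilated polygon is 589.5 − 9/2 + 1 = 586.

586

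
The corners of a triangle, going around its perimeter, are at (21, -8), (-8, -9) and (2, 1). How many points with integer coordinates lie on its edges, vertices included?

12

Along each edge there are gcd(|Δx|,|Δy|)+1 lattice points, so counting each shared vertex once the boundary has gcd(29,1) + gcd(10,10) + gcd(19,9) = 1+10+1 = 12.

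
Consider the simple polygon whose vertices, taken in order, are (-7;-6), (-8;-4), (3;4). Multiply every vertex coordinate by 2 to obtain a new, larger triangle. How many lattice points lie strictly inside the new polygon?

The shoelace formula gives twice the area as |[(-7)·(-4) − (-8)·(-6)] + [(-8)·4 − 3·(-4)] + [3·(-6) − (-7)·4]| = 30, so the area is 15.
Summing gcd(|Δx|,|Δy|) over the edges gives the boundary count: gcd(1,2) + gcd(11,8) + gcd(10,10) = 1+1+10 = 12.
Scaling by 2 multiplies the area by 2² = 4 (so the new area is 60) and multiplies the boundary lattice-point count by 2, giving 24.
By Pick's theorem, the interior count of the dilated polygon is 60 − 24/2 + 1 = 49.

49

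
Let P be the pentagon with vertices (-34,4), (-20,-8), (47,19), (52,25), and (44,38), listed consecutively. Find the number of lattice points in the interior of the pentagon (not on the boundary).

The shoelace formula gives twice the area as |[(-34)·(-8) − (-20)·4] + [(-20)·19 − 47·(-8)] + [47·25 − 52·19] + [52·38 − 44·25] + [44·4 − (-34)·38]| = 2879, so the area is 1439.5.
The number of boundary lattice points is Σ gcd(|Δx|,|Δy|) = gcd(14,12) + gcd(67,27) + gcd(5,6) + gcd(8,13) + gcd(78,34) = 2+1+1+1+2 = 7.
Pick's theorem gives I = A − B/2 + 1 = 1439.5 − 7/2 + 1 = 1437.

1437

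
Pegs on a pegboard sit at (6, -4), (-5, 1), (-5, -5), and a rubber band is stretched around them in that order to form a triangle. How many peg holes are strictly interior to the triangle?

By the shoelace formula, twice the signed area is |(6·1 − (-5)·(-4)) + ((-5)·(-5) − (-5)·1) + ((-5)·(-4) − 6·(-5))| = 66, so the area is 33.
The number of boundary lattice points is Σ gcd(|Δx|,|Δy|) = gcd(11,5) + gcd(0,6) + gcd(11,1) = 1+6+1 = 8.
Pick's theorem gives I = A − B/2 + 1 = 33 − 8/2 + 1 = 30.

30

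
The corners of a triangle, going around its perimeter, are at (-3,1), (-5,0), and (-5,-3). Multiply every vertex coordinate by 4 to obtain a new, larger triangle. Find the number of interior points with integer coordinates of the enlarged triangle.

The shoelace formula gives twice the area as |[(-3)·0 − (-5)·1] + [(-5)·(-3) − (-5)·0] + [(-5)·1 − (-3)·(-3)]| = 6, so the area is 3.
The number of boundary lattice points is Σ gcd(|Δx|,|Δy|) = gcd(2,1) + gcd(0,3) + gcd(2,4) = 1+3+2 = 6.
Scaling by 4 multiplies the area by 4² = 16 (so the new area is 48) and multiplies the boundary lattice-point count by 4, giving 24.
By Pick's theorem, the interior count of the dilated polygon is 48 − 24/2 + 1 = 37.

37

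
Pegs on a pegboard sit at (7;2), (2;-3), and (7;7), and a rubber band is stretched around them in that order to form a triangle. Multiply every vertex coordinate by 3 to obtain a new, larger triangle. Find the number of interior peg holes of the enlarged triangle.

91

The shoelace formula gives twice the area as |(7·(-3) − 2·2) + (2·7 − 7·(-3)) + (7·2 − 7·7)| = 25, so the area is 12.5.
Summing gcd(|Δx|,|Δy|) over the edges gives the boundary count: gcd(5,5) + gcd(5,10) + gcd(0,5) = 5+5+5 = 15.
Scaling by 3 multiplies the area by 3² = 9 (so the new area is 225/2) and multiplies the boundary lattice-point count by 3, giving 45.
By Pick's theorem, the interior count of the dilated polygon is 225/2 − 45/2 + 1 = 91.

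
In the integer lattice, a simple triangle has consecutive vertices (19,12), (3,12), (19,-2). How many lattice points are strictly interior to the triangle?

97

By the shoelace formula, twice the signed area is |(19·12 − 3·12) + (3·(-2) − 19·12) + (19·12 − 19·(-2))| = 224, so the area is 112.
The number of boundary lattice points is Σ gcd(|Δx|,|Δy|) = gcd(16,0) + gcd(16,14) + gcd(0,14) = 16+2+14 = 32.
By Pick's theorem A = I + B/2 − 1, so I = 112 − 32/2 + 1 = 97.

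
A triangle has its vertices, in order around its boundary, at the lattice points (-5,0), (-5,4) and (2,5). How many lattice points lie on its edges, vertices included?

6

Summing gcd(|Δx|,|Δy|) over the edges gives the boundary count: gcd(0,4) + gcd(7,1) + gcd(7,5) = 4+1+1 = 6.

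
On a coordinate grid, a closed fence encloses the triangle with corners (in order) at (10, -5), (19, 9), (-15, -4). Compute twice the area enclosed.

359

Using the shoelace formula, 2A = |(10·9 − 19·(-5)) + (19·(-4) − (-15)·9) + ((-15)·(-5) − 10·(-4))| = 359, so the area is 179.5.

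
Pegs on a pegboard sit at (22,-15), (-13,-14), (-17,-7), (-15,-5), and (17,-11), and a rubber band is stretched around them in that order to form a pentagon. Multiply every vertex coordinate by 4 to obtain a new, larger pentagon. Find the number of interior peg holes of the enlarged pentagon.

3451

Using the shoelace formula, 2A = |[22·(-14) − (-13)·(-15)] + [(-13)·(-7) − (-17)·(-14)] + [(-17)·(-5) − (-15)·(-7)] + [(-15)·(-11) − 17·(-5)] + [17·(-15) − 22·(-11)]| = 433, so the area is 216.5.
Along each edge there are gcd(|Δx|,|Δy|)+1 lattice points, so counting each shared vertex once the boundary has gcd(35,1) + gcd(4,7) + gcd(2,2) + gcd(32,6) + gcd(5,4) = 1+1+2+2+1 = 7.
Scaling by 4 multiplies the area by 4² = 16 (so the new area is 3464) and multiplies the boundary lattice-point count by 4, giving 28.
By Pick's theorem, the interior count of the dilated polygon is 3464 − 28/2 + 1 = 3451.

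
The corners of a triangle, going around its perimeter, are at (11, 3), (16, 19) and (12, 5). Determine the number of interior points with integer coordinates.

By the shoelace formula, twice the signed area is |[11·19 − 16·3] + [16·5 − 12·19] + [12·3 − 11·5]| = 6, so the area is 3.
The number of boundary lattice points is Σ gcd(|Δx|,|Δy|) = gcd(5,16) + gcd(4,14) + gcd(1,2) = 1+2+1 = 4.
Pick's theorem gives I = A − B/2 + 1 = 3 − 4/2 + 1 = 2.

2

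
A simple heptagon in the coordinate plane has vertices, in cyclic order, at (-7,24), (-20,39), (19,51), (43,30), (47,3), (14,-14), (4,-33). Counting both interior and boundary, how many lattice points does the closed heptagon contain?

Using the shoelace formula, 2A = |((-7)·39 − (-20)·24) + ((-20)·51 − 19·39) + (19·30 − 43·51) + (43·3 − 47·30) + (47·(-14) − 14·3) + (14·(-33) − 4·(-14)) + (4·24 − (-7)·(-33))| = 5699, so the area is 5699/2.
Summing gcd(|Δx|,|Δy|) over the edges gives the boundary count: gcd(13,15) + gcd(39,12) + gcd(24,21) + gcd(4,27) + gcd(33,17) + gcd(10,19) + gcd(11,57) = 1+3+3+1+1+1+1 = 11.
Pick's theorem gives I = A − B/2 + 1 = 5699/2 − 11/2 + 1 = 2845, so the closed region contains I + B = 2845 + 11 = 2856 lattice points.

2856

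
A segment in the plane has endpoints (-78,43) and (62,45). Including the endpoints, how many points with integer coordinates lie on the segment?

The number of lattice points on a segment between lattice points is gcd(|Δx|,|Δy|) + 1 = gcd(140,2) + 1 = 2 + 1 = 3.

3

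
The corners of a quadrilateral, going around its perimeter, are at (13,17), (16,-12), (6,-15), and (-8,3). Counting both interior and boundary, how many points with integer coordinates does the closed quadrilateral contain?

443

By the shoelace formula, twice the signed area is |[13·(-12) − 16·17] + [16·(-15) − 6·(-12)] + [6·3 − (-8)·(-15)] + [(-8)·17 − 13·3]| = 873, so the area is 873/2.
Along each edge there are gcd(|Δx|,|Δy|)+1 lattice points, so counting each shared vertex once the boundary has gcd(3,29) + gcd(10,3) + gcd(14,18) + gcd(21,14) = 1+1+2+7 = 11.
Pick's theorem gives I = A − B/2 + 1 = 873/2 − 11/2 + 1 = 432, so the closed region contains I + B = 432 + 11 = 443 lattice points.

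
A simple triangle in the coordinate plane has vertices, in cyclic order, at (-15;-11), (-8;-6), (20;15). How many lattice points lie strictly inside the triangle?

Using the shoelace formula, 2A = |((-15)·(-6) − (-8)·(-11)) + ((-8)·15 − 20·(-6)) + (20·(-11) − (-15)·15)| = 7, so the area is 3.5.
Summing gcd(|Δx|,|Δy|) over the edges gives the boundary count: gcd(7,5) + gcd(28,21) + gcd(35,26) = 1+7+1 = 9.
Pick's theorem gives I = A − B/2 + 1 = 3.5 − 9/2 + 1 = 0.

0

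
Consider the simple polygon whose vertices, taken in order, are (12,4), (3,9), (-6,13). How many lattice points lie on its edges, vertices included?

Along each edge there are gcd(|Δx|,|Δy|)+1 lattice points, so counting each shared vertex once the boundary has gcd(9,5) + gcd(9,4) + gcd(18,9) = 1+1+9 = 11.

11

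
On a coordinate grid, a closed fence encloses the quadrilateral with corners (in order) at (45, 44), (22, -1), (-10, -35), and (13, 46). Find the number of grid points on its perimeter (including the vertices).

The number of boundary lattice points is Σ gcd(|Δx|,|Δy|) = gcd(23,45) + gcd(32,34) + gcd(23,81) + gcd(32,2) = 1+2+1+2 = 6.

6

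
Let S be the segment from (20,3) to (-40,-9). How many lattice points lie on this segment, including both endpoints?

The number of lattice points on a segment between lattice points is gcd(|Δx|,|Δy|) + 1 = gcd(60,12) + 1 = 12 + 1 = 13.

13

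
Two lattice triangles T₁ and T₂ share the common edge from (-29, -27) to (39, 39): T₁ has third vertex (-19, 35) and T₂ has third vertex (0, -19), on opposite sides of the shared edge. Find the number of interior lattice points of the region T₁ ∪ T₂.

2461

The union is the simple quadrilateral with vertices (-29, -27), (-19, 35), (39, 39), (0, -19) in order.
By the shoelace formula, twice the signed area is |((-29)·35 − (-19)·(-27)) + ((-19)·39 − 39·35) + (39·(-19) − 0·39) + (0·(-27) − (-29)·(-19))| = 4926, so the area is 2463.
The number of boundary lattice points is Σ gcd(|Δx|,|Δy|) = gcd(10,62) + gcd(58,4) + gcd(39,58) + gcd(29,8) = 2+2+1+1 = 6.
By Pick's theorem I = A − B/2 + 1 = 2463 − 6/2 + 1 = 2461.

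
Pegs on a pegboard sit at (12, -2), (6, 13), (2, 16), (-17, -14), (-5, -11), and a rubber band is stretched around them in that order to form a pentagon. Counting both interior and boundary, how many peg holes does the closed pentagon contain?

376

The shoelace formula gives twice the area as |[12·13 − 6·(-2)] + [6·16 − 2·13] + [2·(-14) − (-17)·16] + [(-17)·(-11) − (-5)·(-14)] + [(-5)·(-2) − 12·(-11)]| = 741, so the area is 370.5.
Summing gcd(|Δx|,|Δy|) over the edges gives the boundary count: gcd(6,15) + gcd(4,3) + gcd(19,30) + gcd(12,3) + gcd(17,9) = 3+1+1+3+1 = 9.
Pick's theorem gives I = A − B/2 + 1 = 370.5 − 9/2 + 1 = 367, so the closed region contains I + B = 367 + 9 = 376 lattice points.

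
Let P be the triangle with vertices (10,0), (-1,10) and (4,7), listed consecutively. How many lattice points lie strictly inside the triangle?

8

The shoelace formula gives twice the area as |(10·10 − (-1)·0) + ((-1)·7 − 4·10) + (4·0 − 10·7)| = 17, so the area is 8.5.
Summing gcd(|Δx|,|Δy|) over the edges gives the boundary count: gcd(11,10) + gcd(5,3) + gcd(6,7) = 1+1+1 = 3.
Pick's theorem gives I = A − B/2 + 1 = 8.5 − 3/2 + 1 = 8.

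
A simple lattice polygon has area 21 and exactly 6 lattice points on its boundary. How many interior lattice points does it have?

From Pick's theorem, I = A − B/2 + 1 = 21 − 6/2 + 1 = 19.

19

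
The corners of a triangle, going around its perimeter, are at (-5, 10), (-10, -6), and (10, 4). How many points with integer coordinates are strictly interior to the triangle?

By the shoelace formula, twice the signed area is |((-5)·(-6) − (-10)·10) + ((-10)·4 − 10·(-6)) + (10·10 − (-5)·4)| = 270, so the area is 135.
Along each edge there are gcd(|Δx|,|Δy|)+1 lattice points, so counting each shared vertex once the boundary has gcd(5,16) + gcd(20,10) + gcd(15,6) = 1+10+3 = 14.
Pick's theorem gives I = A − B/2 + 1 = 135 − 14/2 + 1 = 129.

129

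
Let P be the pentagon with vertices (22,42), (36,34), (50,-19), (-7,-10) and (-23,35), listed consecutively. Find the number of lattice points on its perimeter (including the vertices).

Along each edge there are gcd(|Δx|,|Δy|)+1 lattice points, so counting each shared vertex once the boundary has gcd(14,8) + gcd(14,53) + gcd(57,9) + gcd(16,45) + gcd(45,7) = 2+1+3+1+1 = 8.

8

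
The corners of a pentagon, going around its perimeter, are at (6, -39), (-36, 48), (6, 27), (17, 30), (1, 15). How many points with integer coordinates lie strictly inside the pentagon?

1267

Using the shoelace formula, 2A = |[6·48 − (-36)·(-39)] + [(-36)·27 − 6·48] + [6·30 − 17·27] + [17·15 − 1·30] + [1·(-39) − 6·15]| = 2559, so the area is 1279.5.
Summing gcd(|Δx|,|Δy|) over the edges gives the boundary count: gcd(42,87) + gcd(42,21) + gcd(11,3) + gcd(16,15) + gcd(5,54) = 3+21+1+1+1 = 27.
By Pick's theorem A = I + B/2 − 1, so I = 1279.5 − 27/2 + 1 = 1267.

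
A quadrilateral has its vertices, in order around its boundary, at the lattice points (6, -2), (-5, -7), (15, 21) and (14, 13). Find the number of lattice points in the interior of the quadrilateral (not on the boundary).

126

Using the shoelace formula, 2A = |[6·(-7) − (-5)·(-2)] + [(-5)·21 − 15·(-7)] + [15·13 − 14·21] + [14·(-2) − 6·13]| = 257, so the area is 128.5.
The number of boundary lattice points is Σ gcd(|Δx|,|Δy|) = gcd(11,5) + gcd(20,28) + gcd(1,8) + gcd(8,15) = 1+4+1+1 = 7.
Pick's theorem gives I = A − B/2 + 1 = 128.5 − 7/2 + 1 = 126.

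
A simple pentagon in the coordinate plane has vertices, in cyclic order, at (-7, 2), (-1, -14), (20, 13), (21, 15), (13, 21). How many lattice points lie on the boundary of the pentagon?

Summing gcd(|Δx|,|Δy|) over the edges gives the boundary count: gcd(6,16) + gcd(21,27) + gcd(1,2) + gcd(8,6) + gcd(20,19) = 2+3+1+2+1 = 9.

9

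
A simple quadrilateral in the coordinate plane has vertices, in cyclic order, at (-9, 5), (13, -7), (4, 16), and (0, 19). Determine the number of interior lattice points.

239

By the shoelace formula, twice the signed area is |[(-9)·(-7) − 13·5] + [13·16 − 4·(-7)] + [4·19 − 0·16] + [0·5 − (-9)·19]| = 481, so the area is 240.5.
The number of boundary lattice points is Σ gcd(|Δx|,|Δy|) = gcd(22,12) + gcd(9,23) + gcd(4,3) + gcd(9,14) = 2+1+1+1 = 5.
Pick's theorem gives I = A − B/2 + 1 = 240.5 − 5/2 + 1 = 239.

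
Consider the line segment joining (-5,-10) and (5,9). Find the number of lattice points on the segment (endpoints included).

The number of lattice points on a segment between lattice points is gcd(|Δx|,|Δy|) + 1 = gcd(10,19) + 1 = 1 + 1 = 2.

2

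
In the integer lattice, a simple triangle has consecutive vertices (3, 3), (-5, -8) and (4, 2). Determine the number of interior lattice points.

Using the shoelace formula, 2A = |(3·(-8) − (-5)·3) + ((-5)·2 − 4·(-8)) + (4·3 − 3·2)| = 19, so the area is 9.5.
Summing gcd(|Δx|,|Δy|) over the edges gives the boundary count: gcd(8,11) + gcd(9,10) + gcd(1,1) = 1+1+1 = 3.
By Pick's theorem A = I + B/2 − 1, so I = 9.5 − 3/2 + 1 = 9.

9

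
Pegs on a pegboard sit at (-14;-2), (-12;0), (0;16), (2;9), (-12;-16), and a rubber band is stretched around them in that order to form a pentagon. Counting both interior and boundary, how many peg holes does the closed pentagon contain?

The shoelace formula gives twice the area as |[(-14)·0 − (-12)·(-2)] + [(-12)·16 − 0·0] + [0·9 − 2·16] + [2·(-16) − (-12)·9] + [(-12)·(-2) − (-14)·(-16)]| = 372, so the area is 186.
Summing gcd(|Δx|,|Δy|) over the edges gives the boundary count: gcd(2,2) + gcd(12,16) + gcd(2,7) + gcd(14,25) + gcd(2,14) = 2+4+1+1+2 = 10.
Pick's theorem gives I = A − B/2 + 1 = 186 − 10/2 + 1 = 182, so the closed region contains I + B = 182 + 10 = 192 lattice points.

192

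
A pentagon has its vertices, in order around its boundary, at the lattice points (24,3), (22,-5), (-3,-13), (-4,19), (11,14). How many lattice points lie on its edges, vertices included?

10

Summing gcd(|Δx|,|Δy|) over the edges gives the boundary count: gcd(2,8) + gcd(25,8) + gcd(1,32) + gcd(15,5) + gcd(13,11) = 2+1+1+5+1 = 10.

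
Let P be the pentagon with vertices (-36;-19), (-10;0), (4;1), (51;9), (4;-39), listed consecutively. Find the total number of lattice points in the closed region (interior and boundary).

1873

By the shoelace formula, twice the signed area is |((-36)·0 − (-10)·(-19)) + ((-10)·1 − 4·0) + (4·9 − 51·1) + (51·(-39) − 4·9) + (4·(-19) − (-36)·(-39))| = 3720, so the area is 1860.
The number of boundary lattice points is Σ gcd(|Δx|,|Δy|) = gcd(26,19) + gcd(14,1) + gcd(47,8) + gcd(47,48) + gcd(40,20) = 1+1+1+1+20 = 24.
Pick's theorem gives I = A − B/2 + 1 = 1860 − 24/2 + 1 = 1849, so the closed region contains I + B = 1849 + 24 = 1873 lattice points.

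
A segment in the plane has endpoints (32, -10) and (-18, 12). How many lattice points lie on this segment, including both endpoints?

The number of lattice points on a segment between lattice points is gcd(|Δx|,|Δy|) + 1 = gcd(50,22) + 1 = 2 + 1 = 3.

3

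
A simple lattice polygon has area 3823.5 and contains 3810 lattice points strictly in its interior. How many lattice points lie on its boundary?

29

Pick's theorem gives A = I + B/2 − 1, so B = 2(A − I + 1) = 2(3823.5 − 3810 + 1) = 29.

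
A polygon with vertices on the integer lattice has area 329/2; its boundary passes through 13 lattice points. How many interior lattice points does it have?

159

From Pick's theorem, I = A − B/2 + 1 = 329/2 − 13/2 + 1 = 159.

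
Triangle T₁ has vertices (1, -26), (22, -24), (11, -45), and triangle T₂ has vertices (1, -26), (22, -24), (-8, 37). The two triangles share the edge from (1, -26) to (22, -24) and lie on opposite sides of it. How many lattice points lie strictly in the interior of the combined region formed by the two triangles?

The union is the simple quadrilateral with vertices (1, -26), (11, -45), (22, -24), (-8, 37) in order.
By the shoelace formula, twice the signed area is |(1·(-45) − 11·(-26)) + (11·(-24) − 22·(-45)) + (22·37 − (-8)·(-24)) + ((-8)·(-26) − 1·37)| = 1760, so the area is 880.
Summing gcd(|Δx|,|Δy|) over the edges gives the boundary count: gcd(10,19) + gcd(11,21) + gcd(30,61) + gcd(9,63) = 1+1+1+9 = 12.
By Pick's theorem I = A − B/2 + 1 = 880 − 12/2 + 1 = 875.

875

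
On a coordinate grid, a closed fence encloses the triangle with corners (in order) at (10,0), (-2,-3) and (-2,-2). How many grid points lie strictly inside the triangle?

4

By the shoelace formula, twice the signed area is |[10·(-3) − (-2)·0] + [(-2)·(-2) − (-2)·(-3)] + [(-2)·0 − 10·(-2)]| = 12, so the area is 6.
The number of boundary lattice points is Σ gcd(|Δx|,|Δy|) = gcd(12,3) + gcd(0,1) + gcd(12,2) = 3+1+2 = 6.
By Pick's theorem A = I + B/2 − 1, so I = 6 − 6/2 + 1 = 4.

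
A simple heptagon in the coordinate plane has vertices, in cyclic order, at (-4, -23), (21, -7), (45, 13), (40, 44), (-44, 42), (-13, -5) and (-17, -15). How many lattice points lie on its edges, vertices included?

12

The number of boundary lattice points is Σ gcd(|Δx|,|Δy|) = gcd(25,16) + gcd(24,20) + gcd(5,31) + gcd(84,2) + gcd(31,47) + gcd(4,10) + gcd(13,8) = 1+4+1+2+1+2+1 = 12.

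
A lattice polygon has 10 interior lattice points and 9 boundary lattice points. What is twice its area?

By Pick's theorem, A = I + B/2 − 1 = 10 + 9/2 − 1 = 27/2.
Hence 2A = 27.

27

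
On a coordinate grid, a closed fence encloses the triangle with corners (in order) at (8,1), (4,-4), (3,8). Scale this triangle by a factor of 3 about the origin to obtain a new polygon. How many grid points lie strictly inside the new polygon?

235

The shoelace formula gives twice the area as |[8·(-4) − 4·1] + [4·8 − 3·(-4)] + [3·1 − 8·8]| = 53, so the area is 53/2.
Summing gcd(|Δx|,|Δy|) over the edges gives the boundary count: gcd(4,5) + gcd(1,12) + gcd(5,7) = 1+1+1 = 3.
Scaling by 3 multiplies the area by 3² = 9 (so the new area is 477/2) and multiplies the boundary lattice-point count by 3, giving 9.
By Pick's theorem, the interior count of the dilated polygon is 477/2 − 9/2 + 1 = 235.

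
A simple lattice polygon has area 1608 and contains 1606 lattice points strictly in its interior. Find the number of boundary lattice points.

Pick's theorem gives A = I + B/2 − 1, so B = 2(A − I + 1) = 2(1608 − 1606 + 1) = 6.

6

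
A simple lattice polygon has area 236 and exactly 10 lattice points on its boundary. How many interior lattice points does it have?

Pick's theorem A = I + B/2 − 1 rearranges to I = A − B/2 + 1 = 236 − 10/2 + 1 = 232.

232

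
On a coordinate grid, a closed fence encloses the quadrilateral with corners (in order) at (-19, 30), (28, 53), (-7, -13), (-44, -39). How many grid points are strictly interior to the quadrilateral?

2099

The shoelace formula gives twice the area as |[(-19)·53 − 28·30] + [28·(-13) − (-7)·53] + [(-7)·(-39) − (-44)·(-13)] + [(-44)·30 − (-19)·(-39)]| = 4200, so the area is 2100.
Summing gcd(|Δx|,|Δy|) over the edges gives the boundary count: gcd(47,23) + gcd(35,66) + gcd(37,26) + gcd(25,69) = 1+1+1+1 = 4.
By Pick's theorem A = I + B/2 − 1, so I = 2100 − 4/2 + 1 = 2099.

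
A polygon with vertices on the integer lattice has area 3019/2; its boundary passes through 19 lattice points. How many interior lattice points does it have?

1501

Pick's theorem A = I + B/2 − 1 rearranges to I = A − B/2 + 1 = 3019/2 − 19/2 + 1 = 1501.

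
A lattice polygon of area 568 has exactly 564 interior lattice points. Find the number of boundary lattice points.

Pick's theorem gives A = I + B/2 − 1, so B = 2(A − I + 1) = 2(568 − 564 + 1) = 10.

10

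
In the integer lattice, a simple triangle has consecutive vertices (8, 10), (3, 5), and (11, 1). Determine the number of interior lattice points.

Using the shoelace formula, 2A = |(8·5 − 3·10) + (3·1 − 11·5) + (11·10 − 8·1)| = 60, so the area is 30.
Summing gcd(|Δx|,|Δy|) over the edges gives the boundary count: gcd(5,5) + gcd(8,4) + gcd(3,9) = 5+4+3 = 12.
Pick's theorem gives I = A − B/2 + 1 = 30 − 12/2 + 1 = 25.

25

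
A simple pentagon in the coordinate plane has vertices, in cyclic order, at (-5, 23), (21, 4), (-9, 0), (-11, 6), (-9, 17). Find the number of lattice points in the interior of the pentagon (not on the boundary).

By the shoelace formula, twice the signed area is |((-5)·4 − 21·23) + (21·0 − (-9)·4) + ((-9)·6 − (-11)·0) + ((-11)·17 − (-9)·6) + ((-9)·23 − (-5)·17)| = 776, so the area is 388.
Along each edge there are gcd(|Δx|,|Δy|)+1 lattice points, so counting each shared vertex once the boundary has gcd(26,19) + gcd(30,4) + gcd(2,6) + gcd(2,11) + gcd(4,6) = 1+2+2+1+2 = 8.
By Pick's theorem A = I + B/2 − 1, so I = 388 − 8/2 + 1 = 385.

385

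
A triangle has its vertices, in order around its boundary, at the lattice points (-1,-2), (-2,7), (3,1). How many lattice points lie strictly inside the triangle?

Using the shoelace formula, 2A = |((-1)·7 − (-2)·(-2)) + ((-2)·1 − 3·7) + (3·(-2) − (-1)·1)| = 39, so the area is 39/2.
Along each edge there are gcd(|Δx|,|Δy|)+1 lattice points, so counting each shared vertex once the boundary has gcd(1,9) + gcd(5,6) + gcd(4,3) = 1+1+1 = 3.
Pick's theorem gives I = A − B/2 + 1 = 39/2 − 3/2 + 1 = 19.

19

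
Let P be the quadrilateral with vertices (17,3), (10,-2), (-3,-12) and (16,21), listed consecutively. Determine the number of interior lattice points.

184

Using the shoelace formula, 2A = |(17·(-2) − 10·3) + (10·(-12) − (-3)·(-2)) + ((-3)·21 − 16·(-12)) + (16·3 − 17·21)| = 370, so the area is 185.
Along each edge there are gcd(|Δx|,|Δy|)+1 lattice points, so counting each shared vertex once the boundary has gcd(7,5) + gcd(13,10) + gcd(19,33) + gcd(1,18) = 1+1+1+1 = 4.
Pick's theorem gives I = A − B/2 + 1 = 185 − 4/2 + 1 = 184.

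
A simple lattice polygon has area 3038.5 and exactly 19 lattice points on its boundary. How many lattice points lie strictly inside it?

Pick's theorem A = I + B/2 − 1 rearranges to I = A − B/2 + 1 = 3038.5 − 19/2 + 1 = 3030.

3030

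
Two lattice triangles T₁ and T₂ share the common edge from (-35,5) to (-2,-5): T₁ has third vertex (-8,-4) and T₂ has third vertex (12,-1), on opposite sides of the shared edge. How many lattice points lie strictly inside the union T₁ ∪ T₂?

The union is the simple quadrilateral with vertices (-35,5), (-8,-4), (-2,-5), (12,-1) in order.
By the shoelace formula, twice the signed area is |((-35)·(-4) − (-8)·5) + ((-8)·(-5) − (-2)·(-4)) + ((-2)·(-1) − 12·(-5)) + (12·5 − (-35)·(-1))| = 299, so the area is 149.5.
The number of boundary lattice points is Σ gcd(|Δx|,|Δy|) = gcd(27,9) + gcd(6,1) + gcd(14,4) + gcd(47,6) = 9+1+2+1 = 13.
By Pick's theorem I = A − B/2 + 1 = 149.5 − 13/2 + 1 = 144.

144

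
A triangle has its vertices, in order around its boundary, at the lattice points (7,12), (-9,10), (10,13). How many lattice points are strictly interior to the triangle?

4

By the shoelace formula, twice the signed area is |[7·10 − (-9)·12] + [(-9)·13 − 10·10] + [10·12 − 7·13]| = 10, so the area is 5.
The number of boundary lattice points is Σ gcd(|Δx|,|Δy|) = gcd(16,2) + gcd(19,3) + gcd(3,1) = 2+1+1 = 4.
Pick's theorem gives I = A − B/2 + 1 = 5 − 4/2 + 1 = 4.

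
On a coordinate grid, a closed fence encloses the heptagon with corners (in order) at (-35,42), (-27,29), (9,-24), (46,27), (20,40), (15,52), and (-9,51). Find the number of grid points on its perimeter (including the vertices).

The number of boundary lattice points is Σ gcd(|Δx|,|Δy|) = gcd(8,13) + gcd(36,53) + gcd(37,51) + gcd(26,13) + gcd(5,12) + gcd(24,1) + gcd(26,9) = 1+1+1+13+1+1+1 = 19.

19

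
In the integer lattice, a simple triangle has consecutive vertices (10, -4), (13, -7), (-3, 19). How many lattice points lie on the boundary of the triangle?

Summing gcd(|Δx|,|Δy|) over the edges gives the boundary count: gcd(3,3) + gcd(16,26) + gcd(13,23) = 3+2+1 = 6.

6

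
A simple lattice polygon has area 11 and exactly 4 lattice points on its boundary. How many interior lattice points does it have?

Pick's theorem A = I + B/2 − 1 rearranges to I = A − B/2 + 1 = 11 − 4/2 + 1 = 10.

10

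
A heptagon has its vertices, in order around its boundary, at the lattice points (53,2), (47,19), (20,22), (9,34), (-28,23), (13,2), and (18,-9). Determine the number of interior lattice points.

By the shoelace formula, twice the signed area is |(53·19 − 47·2) + (47·22 − 20·19) + (20·34 − 9·22) + (9·23 − (-28)·34) + ((-28)·2 − 13·23) + (13·(-9) − 18·2) + (18·2 − 53·(-9))| = 3213, so the area is 1606.5.
Summing gcd(|Δx|,|Δy|) over the edges gives the boundary count: gcd(6,17) + gcd(27,3) + gcd(11,12) + gcd(37,11) + gcd(41,21) + gcd(5,11) + gcd(35,11) = 1+3+1+1+1+1+1 = 9.
By Pick's theorem A = I + B/2 − 1, so I = 1606.5 − 9/2 + 1 = 1603.

1603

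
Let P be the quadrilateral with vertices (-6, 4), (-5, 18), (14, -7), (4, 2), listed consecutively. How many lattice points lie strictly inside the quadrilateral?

The shoelace formula gives twice the area as |((-6)·18 − (-5)·4) + ((-5)·(-7) − 14·18) + (14·2 − 4·(-7)) + (4·4 − (-6)·2)| = 221, so the area is 110.5.
The number of boundary lattice points is Σ gcd(|Δx|,|Δy|) = gcd(1,14) + gcd(19,25) + gcd(10,9) + gcd(10,2) = 1+1+1+2 = 5.
By Pick's theorem A = I + B/2 − 1, so I = 110.5 − 5/2 + 1 = 109.

109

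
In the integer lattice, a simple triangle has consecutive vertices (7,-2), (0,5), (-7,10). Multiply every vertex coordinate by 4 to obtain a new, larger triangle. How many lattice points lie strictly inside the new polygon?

By the shoelace formula, twice the signed area is |(7·5 − 0·(-2)) + (0·10 − (-7)·5) + ((-7)·(-2) − 7·10)| = 14, so the area is 7.
The number of boundary lattice points is Σ gcd(|Δx|,|Δy|) = gcd(7,7) + gcd(7,5) + gcd(14,12) = 7+1+2 = 10.
Scaling by 4 multiplies the area by 4² = 16 (so the new area is 112) and multiplies the boundary lattice-point count by 4, giving 40.
By Pick's theorem, the interior count of the dilated polygon is 112 − 40/2 + 1 = 93.

93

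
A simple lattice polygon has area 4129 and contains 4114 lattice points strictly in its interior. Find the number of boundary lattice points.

32

Pick's theorem gives A = I + B/2 − 1, so B = 2(A − I + 1) = 2(4129 − 4114 + 1) = 32.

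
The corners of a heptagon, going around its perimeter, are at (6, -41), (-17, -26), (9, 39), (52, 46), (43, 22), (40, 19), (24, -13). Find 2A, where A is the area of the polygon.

Using the shoelace formula, 2A = |[6·(-26) − (-17)·(-41)] + [(-17)·39 − 9·(-26)] + [9·46 − 52·39] + [52·22 − 43·46] + [43·19 − 40·22] + [40·(-13) − 24·19] + [24·(-41) − 6·(-13)]| = 5675, so the area is 5675/2.

5675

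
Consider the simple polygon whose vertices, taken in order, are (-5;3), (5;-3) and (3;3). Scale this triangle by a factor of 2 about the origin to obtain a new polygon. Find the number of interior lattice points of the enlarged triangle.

85

The shoelace formula gives twice the area as |((-5)·(-3) − 5·3) + (5·3 − 3·(-3)) + (3·3 − (-5)·3)| = 48, so the area is 24.
Summing gcd(|Δx|,|Δy|) over the edges gives the boundary count: gcd(10,6) + gcd(2,6) + gcd(8,0) = 2+2+8 = 12.
Scaling by 2 multiplies the area by 2² = 4 (so the new area is 96) and multiplies the boundary lattice-point count by 2, giving 24.
By Pick's theorem, the interior count of the dilated polygon is 96 − 24/2 + 1 = 85.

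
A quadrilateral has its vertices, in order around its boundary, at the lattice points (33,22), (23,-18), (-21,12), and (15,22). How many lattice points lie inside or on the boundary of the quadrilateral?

1137

By the shoelace formula, twice the signed area is |[33·(-18) − 23·22] + [23·12 − (-21)·(-18)] + [(-21)·22 − 15·12] + [15·22 − 33·22]| = 2240, so the area is 1120.
Along each edge there are gcd(|Δx|,|Δy|)+1 lattice points, so counting each shared vertex once the boundary has gcd(10,40) + gcd(44,30) + gcd(36,10) + gcd(18,0) = 10+2+2+18 = 32.
Pick's theorem gives I = A − B/2 + 1 = 1120 − 32/2 + 1 = 1105, so the closed region contains I + B = 1105 + 32 = 1137 lattice points.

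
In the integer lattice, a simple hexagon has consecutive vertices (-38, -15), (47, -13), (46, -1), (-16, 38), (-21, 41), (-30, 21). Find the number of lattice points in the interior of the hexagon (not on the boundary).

Using the shoelace formula, 2A = |[(-38)·(-13) − 47·(-15)] + [47·(-1) − 46·(-13)] + [46·38 − (-16)·(-1)] + [(-16)·41 − (-21)·38] + [(-21)·21 − (-30)·41] + [(-30)·(-15) − (-38)·21]| = 5661, so the area is 2830.5.
Summing gcd(|Δx|,|Δy|) over the edges gives the boundary count: gcd(85,2) + gcd(1,12) + gcd(62,39) + gcd(5,3) + gcd(9,20) + gcd(8,36) = 1+1+1+1+1+4 = 9.
Pick's theorem gives I = A − B/2 + 1 = 2830.5 − 9/2 + 1 = 2827.

2827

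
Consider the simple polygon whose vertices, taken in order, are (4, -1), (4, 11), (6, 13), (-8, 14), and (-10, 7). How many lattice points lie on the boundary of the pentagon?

18

Along each edge there are gcd(|Δx|,|Δy|)+1 lattice points, so counting each shared vertex once the boundary has gcd(0,12) + gcd(2,2) + gcd(14,1) + gcd(2,7) + gcd(14,8) = 12+2+1+1+2 = 18.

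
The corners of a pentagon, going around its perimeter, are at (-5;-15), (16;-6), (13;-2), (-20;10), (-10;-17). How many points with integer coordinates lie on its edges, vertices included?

Along each edge there are gcd(|Δx|,|Δy|)+1 lattice points, so counting each shared vertex once the boundary has gcd(21,9) + gcd(3,4) + gcd(33,12) + gcd(10,27) + gcd(5,2) = 3+1+3+1+1 = 9.

9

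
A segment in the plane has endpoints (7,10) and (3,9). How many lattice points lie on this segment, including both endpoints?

The number of lattice points on a segment between lattice points is gcd(|Δx|,|Δy|) + 1 = gcd(4,1) + 1 = 1 + 1 = 2.

2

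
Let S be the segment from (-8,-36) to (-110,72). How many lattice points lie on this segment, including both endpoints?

The number of lattice points on a segment between lattice points is gcd(|Δx|,|Δy|) + 1 = gcd(102,108) + 1 = 6 + 1 = 7.

7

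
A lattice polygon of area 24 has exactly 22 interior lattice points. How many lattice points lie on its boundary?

6

Pick's theorem gives A = I + B/2 − 1, so B = 2(A − I + 1) = 2(24 − 22 + 1) = 6.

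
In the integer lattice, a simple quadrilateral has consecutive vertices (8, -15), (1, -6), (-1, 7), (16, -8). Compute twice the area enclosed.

312

Using the shoelace formula, 2A = |[8·(-6) − 1·(-15)] + [1·7 − (-1)·(-6)] + [(-1)·(-8) − 16·7] + [16·(-15) − 8·(-8)]| = 312, so the area is 156.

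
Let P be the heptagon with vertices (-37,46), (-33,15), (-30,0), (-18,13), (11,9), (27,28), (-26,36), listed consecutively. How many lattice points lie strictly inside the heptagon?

Using the shoelace formula, 2A = |[(-37)·15 − (-33)·46] + [(-33)·0 − (-30)·15] + [(-30)·13 − (-18)·0] + [(-18)·9 − 11·13] + [11·28 − 27·9] + [27·36 − (-26)·28] + [(-26)·46 − (-37)·36]| = 2619, so the area is 2619/2.
Along each edge there are gcd(|Δx|,|Δy|)+1 lattice points, so counting each shared vertex once the boundary has gcd(4,31) + gcd(3,15) + gcd(12,13) + gcd(29,4) + gcd(16,19) + gcd(53,8) + gcd(11,10) = 1+3+1+1+1+1+1 = 9.
Pick's theorem gives I = A − B/2 + 1 = 2619/2 − 9/2 + 1 = 1306.

1306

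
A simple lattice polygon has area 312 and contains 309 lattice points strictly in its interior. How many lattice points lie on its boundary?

Pick's theorem gives A = I + B/2 − 1, so B = 2(A − I + 1) = 2(312 − 309 + 1) = 8.

8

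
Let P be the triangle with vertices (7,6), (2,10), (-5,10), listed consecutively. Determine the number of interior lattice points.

Using the shoelace formula, 2A = |[7·10 − 2·6] + [2·10 − (-5)·10] + [(-5)·6 − 7·10]| = 28, so the area is 14.
Along each edge there are gcd(|Δx|,|Δy|)+1 lattice points, so counting each shared vertex once the boundary has gcd(5,4) + gcd(7,0) + gcd(12,4) = 1+7+4 = 12.
Pick's theorem gives I = A − B/2 + 1 = 14 − 12/2 + 1 = 9.

9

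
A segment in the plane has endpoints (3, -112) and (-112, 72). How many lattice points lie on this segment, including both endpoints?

The number of lattice points on a segment between lattice points is gcd(|Δx|,|Δy|) + 1 = gcd(115,184) + 1 = 23 + 1 = 24.

24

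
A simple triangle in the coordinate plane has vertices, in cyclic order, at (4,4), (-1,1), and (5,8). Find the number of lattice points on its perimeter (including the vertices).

3

Summing gcd(|Δx|,|Δy|) over the edges gives the boundary count: gcd(5,3) + gcd(6,7) + gcd(1,4) = 1+1+1 = 3.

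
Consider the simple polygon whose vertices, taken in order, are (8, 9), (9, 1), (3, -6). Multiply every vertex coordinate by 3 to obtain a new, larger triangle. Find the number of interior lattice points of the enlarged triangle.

By the shoelace formula, twice the signed area is |[8·1 − 9·9] + [9·(-6) − 3·1] + [3·9 − 8·(-6)]| = 55, so the area is 55/2.
The number of boundary lattice points is Σ gcd(|Δx|,|Δy|) = gcd(1,8) + gcd(6,7) + gcd(5,15) = 1+1+5 = 7.
Scaling by 3 multiplies the area by 3² = 9 (so the new area is 247.5) and multiplies the boundary lattice-point count by 3, giving 21.
By Pick's theorem, the interior count of the dilated polygon is 247.5 − 21/2 + 1 = 238.

238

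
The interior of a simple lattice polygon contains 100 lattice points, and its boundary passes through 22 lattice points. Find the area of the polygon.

110

Pick's theorem states A = I + B/2 − 1, so A = 100 + 22/2 − 1 = 110.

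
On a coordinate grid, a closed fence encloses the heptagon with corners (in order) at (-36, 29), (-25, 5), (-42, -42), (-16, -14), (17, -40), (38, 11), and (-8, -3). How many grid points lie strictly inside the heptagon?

Using the shoelace formula, 2A = |[(-36)·5 − (-25)·29] + [(-25)·(-42) − (-42)·5] + [(-42)·(-14) − (-16)·(-42)] + [(-16)·(-40) − 17·(-14)] + [17·11 − 38·(-40)] + [38·(-3) − (-8)·11] + [(-8)·29 − (-36)·(-3)]| = 3940, so the area is 1970.
The number of boundary lattice points is Σ gcd(|Δx|,|Δy|) = gcd(11,24) + gcd(17,47) + gcd(26,28) + gcd(33,26) + gcd(21,51) + gcd(46,14) + gcd(28,32) = 1+1+2+1+3+2+4 = 14.
Pick's theorem gives I = A − B/2 + 1 = 1970 − 14/2 + 1 = 1964.

1964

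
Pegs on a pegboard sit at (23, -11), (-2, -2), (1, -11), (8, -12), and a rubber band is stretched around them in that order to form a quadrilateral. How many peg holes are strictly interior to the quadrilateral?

108

By the shoelace formula, twice the signed area is |(23·(-2) − (-2)·(-11)) + ((-2)·(-11) − 1·(-2)) + (1·(-12) − 8·(-11)) + (8·(-11) − 23·(-12))| = 220, so the area is 110.
Summing gcd(|Δx|,|Δy|) over the edges gives the boundary count: gcd(25,9) + gcd(3,9) + gcd(7,1) + gcd(15,1) = 1+3+1+1 = 6.
Pick's theorem gives I = A − B/2 + 1 = 110 − 6/2 + 1 = 108.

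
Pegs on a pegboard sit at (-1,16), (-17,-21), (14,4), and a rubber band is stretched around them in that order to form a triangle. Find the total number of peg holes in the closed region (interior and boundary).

377

By the shoelace formula, twice the signed area is |((-1)·(-21) − (-17)·16) + ((-17)·4 − 14·(-21)) + (14·16 − (-1)·4)| = 747, so the area is 373.5.
Along each edge there are gcd(|Δx|,|Δy|)+1 lattice points, so counting each shared vertex once the boundary has gcd(16,37) + gcd(31,25) + gcd(15,12) = 1+1+3 = 5.
Pick's theorem gives I = A − B/2 + 1 = 373.5 − 5/2 + 1 = 372, so the closed region contains I + B = 372 + 5 = 377 lattice points.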